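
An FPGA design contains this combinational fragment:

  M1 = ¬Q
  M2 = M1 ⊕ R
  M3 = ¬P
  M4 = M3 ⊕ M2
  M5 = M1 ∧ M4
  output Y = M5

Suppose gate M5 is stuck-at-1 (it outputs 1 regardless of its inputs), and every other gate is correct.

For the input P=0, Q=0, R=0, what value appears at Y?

1

Propagate with M5 forced: M1=1, M2=1, M3=1, M4=0, M5=1 [stuck-at-1].
So Y = 1. (Without the fault it would be 0.)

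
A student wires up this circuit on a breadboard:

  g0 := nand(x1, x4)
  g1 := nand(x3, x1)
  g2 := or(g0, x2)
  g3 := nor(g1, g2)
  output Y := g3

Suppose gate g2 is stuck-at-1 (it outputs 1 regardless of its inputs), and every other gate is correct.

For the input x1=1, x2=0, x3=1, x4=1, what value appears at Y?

0

Propagate with g2 forced: g0=0, g1=0, g2=1 [stuck-at-1], g3=0.
So Y = 0. (Without the fault it would be 1.)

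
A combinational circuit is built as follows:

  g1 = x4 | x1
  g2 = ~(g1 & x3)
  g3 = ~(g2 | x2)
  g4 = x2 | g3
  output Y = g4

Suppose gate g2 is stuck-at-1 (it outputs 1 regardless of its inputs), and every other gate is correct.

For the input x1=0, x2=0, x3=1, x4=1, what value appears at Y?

0

Propagate with g2 forced: g1=1, g2=1 [stuck-at-1], g3=0, g4=0.
So Y = 0. (Without the fault it would be 1.)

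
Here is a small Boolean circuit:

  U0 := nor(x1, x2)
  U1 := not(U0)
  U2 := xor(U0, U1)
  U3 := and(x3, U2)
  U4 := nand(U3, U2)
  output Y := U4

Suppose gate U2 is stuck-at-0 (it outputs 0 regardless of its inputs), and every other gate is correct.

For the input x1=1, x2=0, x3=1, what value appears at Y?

Propagate with U2 forced: U0=0, U1=1, U2=0 [stuck-at-0], U3=0, U4=1.
So Y = 1. (Without the fault it would be 0.)

1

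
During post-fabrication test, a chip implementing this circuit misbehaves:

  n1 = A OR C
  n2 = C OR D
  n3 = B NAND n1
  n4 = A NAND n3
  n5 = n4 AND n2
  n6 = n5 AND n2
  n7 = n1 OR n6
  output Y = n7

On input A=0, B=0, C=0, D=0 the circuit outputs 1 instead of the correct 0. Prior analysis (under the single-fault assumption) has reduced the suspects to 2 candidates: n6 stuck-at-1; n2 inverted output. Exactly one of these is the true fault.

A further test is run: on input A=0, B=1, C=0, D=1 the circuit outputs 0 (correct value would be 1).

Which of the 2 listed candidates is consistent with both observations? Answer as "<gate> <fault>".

n2 inverted output

Evaluate each candidate on input A=0, B=1, C=0, D=1:
  n6 stuck-at-1: n1=0, n2=1, n3=1, n4=1, n5=1, n6=1 [stuck-at-1], n7=1 → 1 — eliminated
  n2 inverted output: n1=0, n2=0 [inverted output], n3=1, n4=1, n5=0, n6=0, n7=0 → 0 — matches
Only n2 inverted output reproduces the observed 0.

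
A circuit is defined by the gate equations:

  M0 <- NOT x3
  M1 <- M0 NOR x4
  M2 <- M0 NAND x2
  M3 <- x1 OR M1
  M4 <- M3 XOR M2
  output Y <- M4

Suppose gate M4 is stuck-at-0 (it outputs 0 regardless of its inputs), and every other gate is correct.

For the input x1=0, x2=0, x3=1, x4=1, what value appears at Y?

0

Propagate with M4 forced: M0=0, M1=0, M2=1, M3=0, M4=0 [stuck-at-0].
So Y = 0. (Without the fault it would be 1.)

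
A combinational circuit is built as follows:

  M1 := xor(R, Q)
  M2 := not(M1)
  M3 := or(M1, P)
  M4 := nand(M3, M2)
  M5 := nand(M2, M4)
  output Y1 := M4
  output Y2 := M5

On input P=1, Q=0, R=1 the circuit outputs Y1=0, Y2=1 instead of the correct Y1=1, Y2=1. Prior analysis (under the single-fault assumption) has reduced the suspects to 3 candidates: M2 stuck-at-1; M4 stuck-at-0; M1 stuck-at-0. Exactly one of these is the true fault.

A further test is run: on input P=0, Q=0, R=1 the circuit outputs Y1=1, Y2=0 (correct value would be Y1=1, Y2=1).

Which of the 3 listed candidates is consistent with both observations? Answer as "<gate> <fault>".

M1 stuck-at-0

Evaluate each candidate on input P=0, Q=0, R=1:
  M2 stuck-at-1: M1=1, M2=1 [stuck-at-1], M3=1, M4=0, M5=1 → Y1=0, Y2=1 — eliminated
  M4 stuck-at-0: M1=1, M2=0, M3=1, M4=0 [stuck-at-0], M5=1 → Y1=0, Y2=1 — eliminated
  M1 stuck-at-0: M1=0 [stuck-at-0], M2=1, M3=0, M4=1, M5=0 → Y1=1, Y2=0 — matches
Only M1 stuck-at-0 reproduces the observed Y1=1, Y2=0.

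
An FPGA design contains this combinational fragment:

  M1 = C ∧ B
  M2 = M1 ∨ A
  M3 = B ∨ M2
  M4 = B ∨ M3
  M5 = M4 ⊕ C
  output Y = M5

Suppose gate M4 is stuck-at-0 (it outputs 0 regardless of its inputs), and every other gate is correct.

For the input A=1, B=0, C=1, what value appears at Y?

1

Propagate with M4 forced: M1=0, M2=1, M3=1, M4=0 [stuck-at-0], M5=1.
So Y = 1. (Without the fault it would be 0.)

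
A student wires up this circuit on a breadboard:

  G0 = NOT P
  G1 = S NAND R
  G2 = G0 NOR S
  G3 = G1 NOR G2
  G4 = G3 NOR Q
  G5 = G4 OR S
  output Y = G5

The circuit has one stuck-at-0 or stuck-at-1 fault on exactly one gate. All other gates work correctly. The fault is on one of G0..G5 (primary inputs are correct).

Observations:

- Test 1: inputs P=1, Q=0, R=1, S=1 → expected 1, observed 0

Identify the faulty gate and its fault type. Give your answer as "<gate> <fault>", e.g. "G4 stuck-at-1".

G5 stuck-at-0

Fault-free values for test 1 (P=1, Q=0, R=1, S=1): G0=0, G1=0, G2=0, G3=1, G4=0, G5=1, giving Y=1. Observed 0.
Test 1: faults giving observed 0 are {G5 stuck-at-0}.
Only G5 stuck-at-0 is consistent with every test.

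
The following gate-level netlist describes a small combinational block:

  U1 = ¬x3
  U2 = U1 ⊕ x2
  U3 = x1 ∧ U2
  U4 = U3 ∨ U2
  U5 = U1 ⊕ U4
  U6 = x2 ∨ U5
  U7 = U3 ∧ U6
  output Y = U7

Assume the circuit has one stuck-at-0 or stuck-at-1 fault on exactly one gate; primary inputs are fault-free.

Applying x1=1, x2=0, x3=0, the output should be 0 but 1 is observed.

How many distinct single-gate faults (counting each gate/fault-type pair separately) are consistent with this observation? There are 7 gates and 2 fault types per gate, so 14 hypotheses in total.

Fault-free: U1=1, U2=1, U3=1, U4=1, U5=0, U6=0, U7=0 → 0. Observed 1.
  U1 stuck-at-0: output 0 ✗
  U1 stuck-at-1: output 0 ✗
  U2 stuck-at-0: output 0 ✗
  U2 stuck-at-1: output 0 ✗
  U3 stuck-at-0: output 0 ✗
  U3 stuck-at-1: output 0 ✗
  U4 stuck-at-0: output 1 ✓
  U4 stuck-at-1: output 0 ✗
  U5 stuck-at-0: output 0 ✗
  U5 stuck-at-1: output 1 ✓
  U6 stuck-at-0: output 0 ✗
  U6 stuck-at-1: output 1 ✓
  U7 stuck-at-0: output 0 ✗
  U7 stuck-at-1: output 1 ✓
Consistent faults: {U4 stuck-at-0, U5 stuck-at-1, U6 stuck-at-1, U7 stuck-at-1} — 4 in all.

4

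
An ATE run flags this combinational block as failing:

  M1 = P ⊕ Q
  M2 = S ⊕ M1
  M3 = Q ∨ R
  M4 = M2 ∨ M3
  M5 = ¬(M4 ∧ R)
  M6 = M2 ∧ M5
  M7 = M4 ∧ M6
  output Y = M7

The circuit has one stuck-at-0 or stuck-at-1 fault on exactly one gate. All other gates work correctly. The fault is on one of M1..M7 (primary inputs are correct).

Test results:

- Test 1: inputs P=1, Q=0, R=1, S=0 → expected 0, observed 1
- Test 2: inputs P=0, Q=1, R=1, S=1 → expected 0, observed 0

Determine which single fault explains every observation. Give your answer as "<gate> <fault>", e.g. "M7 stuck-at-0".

M5 stuck-at-1

Fault-free values for test 1 (P=1, Q=0, R=1, S=0): M1=1, M2=1, M3=1, M4=1, M5=0, M6=0, M7=0, giving Y=0. Observed 1.
Test 1: faults giving observed 1 are {M5 stuck-at-1, M6 stuck-at-1, M7 stuck-at-1}.
Test 2 (P=0, Q=1, R=1, S=1): fault-free M1=1, M2=0, M3=1, M4=1, M5=0, M6=0, M7=0 → 0; observed 0. Eliminates M6 stuck-at-1, M7 stuck-at-1.
Only M5 stuck-at-1 is consistent with every test.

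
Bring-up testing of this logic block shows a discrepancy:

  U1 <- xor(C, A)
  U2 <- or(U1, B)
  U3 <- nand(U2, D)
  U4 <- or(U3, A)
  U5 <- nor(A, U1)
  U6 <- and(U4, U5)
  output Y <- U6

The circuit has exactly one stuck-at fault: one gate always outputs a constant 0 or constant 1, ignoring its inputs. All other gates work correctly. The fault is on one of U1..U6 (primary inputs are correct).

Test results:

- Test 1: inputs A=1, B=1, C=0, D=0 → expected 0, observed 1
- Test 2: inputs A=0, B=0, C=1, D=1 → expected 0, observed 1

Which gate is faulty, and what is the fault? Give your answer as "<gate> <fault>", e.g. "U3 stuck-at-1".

U6 stuck-at-1

Fault-free values for test 1 (A=1, B=1, C=0, D=0): U1=1, U2=1, U3=1, U4=1, U5=0, U6=0, giving Y=0. Observed 1.
Test 1: faults giving observed 1 are {U5 stuck-at-1, U6 stuck-at-1}.
Test 2 (A=0, B=0, C=1, D=1): fault-free U1=1, U2=1, U3=0, U4=0, U5=0, U6=0 → 0; observed 1. Eliminates U5 stuck-at-1.
Only U6 stuck-at-1 is consistent with every test.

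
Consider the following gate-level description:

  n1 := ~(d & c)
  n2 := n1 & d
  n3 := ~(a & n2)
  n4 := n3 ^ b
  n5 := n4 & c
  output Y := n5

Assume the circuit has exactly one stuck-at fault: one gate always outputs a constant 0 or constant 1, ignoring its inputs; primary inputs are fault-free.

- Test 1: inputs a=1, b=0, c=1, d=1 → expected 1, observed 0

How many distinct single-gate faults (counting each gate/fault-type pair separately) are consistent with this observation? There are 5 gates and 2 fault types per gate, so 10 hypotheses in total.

Fault-free: n1=0, n2=0, n3=1, n4=1, n5=1 → 1. Observed 0.
  n1 stuck-at-0: output 1 ✗
  n1 stuck-at-1: output 0 ✓
  n2 stuck-at-0: output 1 ✗
  n2 stuck-at-1: output 0 ✓
  n3 stuck-at-0: output 0 ✓
  n3 stuck-at-1: output 1 ✗
  n4 stuck-at-0: output 0 ✓
  n4 stuck-at-1: output 1 ✗
  n5 stuck-at-0: output 0 ✓
  n5 stuck-at-1: output 1 ✗
Consistent faults: {n1 stuck-at-1, n2 stuck-at-1, n3 stuck-at-0, n4 stuck-at-0, n5 stuck-at-0} — 5 in all.

5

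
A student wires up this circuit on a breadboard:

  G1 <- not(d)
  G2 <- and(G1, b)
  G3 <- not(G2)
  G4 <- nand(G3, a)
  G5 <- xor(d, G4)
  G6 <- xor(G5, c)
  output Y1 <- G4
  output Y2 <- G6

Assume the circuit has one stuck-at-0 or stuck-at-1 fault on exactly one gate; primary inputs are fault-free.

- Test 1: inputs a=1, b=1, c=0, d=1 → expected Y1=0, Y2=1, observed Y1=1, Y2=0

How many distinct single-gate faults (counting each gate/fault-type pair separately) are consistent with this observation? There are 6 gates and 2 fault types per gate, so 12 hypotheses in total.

Fault-free: G1=0, G2=0, G3=1, G4=0, G5=1, G6=1 → Y1=0, Y2=1. Observed Y1=1, Y2=0.
  G1 stuck-at-0: output Y1=0, Y2=1 ✗
  G1 stuck-at-1: output Y1=1, Y2=0 ✓
  G2 stuck-at-0: output Y1=0, Y2=1 ✗
  G2 stuck-at-1: output Y1=1, Y2=0 ✓
  G3 stuck-at-0: output Y1=1, Y2=0 ✓
  G3 stuck-at-1: output Y1=0, Y2=1 ✗
  G4 stuck-at-0: output Y1=0, Y2=1 ✗
  G4 stuck-at-1: output Y1=1, Y2=0 ✓
  G5 stuck-at-0: output Y1=0, Y2=0 ✗
  G5 stuck-at-1: output Y1=0, Y2=1 ✗
  G6 stuck-at-0: output Y1=0, Y2=0 ✗
  G6 stuck-at-1: output Y1=0, Y2=1 ✗
Consistent faults: {G1 stuck-at-1, G2 stuck-at-1, G3 stuck-at-0, G4 stuck-at-1} — 4 in all.

4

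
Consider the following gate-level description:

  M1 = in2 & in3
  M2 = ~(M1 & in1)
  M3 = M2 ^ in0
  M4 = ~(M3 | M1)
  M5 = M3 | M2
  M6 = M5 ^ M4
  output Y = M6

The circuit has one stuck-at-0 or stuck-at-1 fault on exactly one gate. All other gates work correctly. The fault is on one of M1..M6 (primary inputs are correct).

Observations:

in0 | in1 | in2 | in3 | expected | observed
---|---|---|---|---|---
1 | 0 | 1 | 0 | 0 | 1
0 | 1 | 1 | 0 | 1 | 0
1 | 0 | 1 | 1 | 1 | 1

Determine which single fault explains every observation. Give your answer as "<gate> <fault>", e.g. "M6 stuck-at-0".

M1 stuck-at-1

Fault-free values for test 1 (in0=1, in1=0, in2=1, in3=0): M1=0, M2=1, M3=0, M4=1, M5=1, M6=0, giving Y=0. Observed 1.
Test 1: faults giving observed 1 are {M1 stuck-at-1, M2 stuck-at-0, M3 stuck-at-1, M4 stuck-at-0, M5 stuck-at-0, M6 stuck-at-1}.
Test 2 (in0=0, in1=1, in2=1, in3=0): fault-free M1=0, M2=1, M3=1, M4=0, M5=1, M6=1 → 1; observed 0. Eliminates M2 stuck-at-0, M3 stuck-at-1, M4 stuck-at-0, M6 stuck-at-1.
Test 3 (in0=1, in1=0, in2=1, in3=1): fault-free M1=1, M2=1, M3=0, M4=0, M5=1, M6=1 → 1; observed 1. Eliminates M5 stuck-at-0.
Only M1 stuck-at-1 is consistent with every test.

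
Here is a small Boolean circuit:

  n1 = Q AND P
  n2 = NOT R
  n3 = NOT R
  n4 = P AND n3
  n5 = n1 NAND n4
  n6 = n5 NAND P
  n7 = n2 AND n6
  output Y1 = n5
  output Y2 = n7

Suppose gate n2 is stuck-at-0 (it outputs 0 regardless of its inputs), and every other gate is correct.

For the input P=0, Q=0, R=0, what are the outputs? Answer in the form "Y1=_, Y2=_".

Propagate with n2 forced: n1=0, n2=0 [stuck-at-0], n3=1, n4=0, n5=1, n6=1, n7=0.
So the outputs are Y1=1, Y2=0. (Without the fault they would be Y1=1, Y2=1.)

Y1=1, Y2=0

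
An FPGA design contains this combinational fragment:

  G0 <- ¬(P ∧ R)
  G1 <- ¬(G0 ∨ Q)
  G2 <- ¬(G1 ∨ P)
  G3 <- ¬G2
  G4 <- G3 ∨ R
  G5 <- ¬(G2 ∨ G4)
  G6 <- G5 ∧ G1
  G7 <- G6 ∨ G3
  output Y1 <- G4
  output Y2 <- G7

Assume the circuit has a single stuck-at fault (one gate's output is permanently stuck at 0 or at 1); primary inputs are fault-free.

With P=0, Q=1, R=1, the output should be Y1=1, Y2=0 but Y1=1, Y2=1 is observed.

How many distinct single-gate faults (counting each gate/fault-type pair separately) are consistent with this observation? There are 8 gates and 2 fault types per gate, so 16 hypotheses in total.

Fault-free: G0=1, G1=0, G2=1, G3=0, G4=1, G5=0, G6=0, G7=0 → Y1=1, Y2=0. Observed Y1=1, Y2=1.
  G0: none of the 2 fault types match ✗
  G1: stuck-at-1 ✓; others ✗
  G2: stuck-at-0 ✓; others ✗
  G3: stuck-at-1 ✓; others ✗
  G4: none of the 2 fault types match ✗
  G5: none of the 2 fault types match ✗
  G6: stuck-at-1 ✓; others ✗
  G7: stuck-at-1 ✓; others ✗
Consistent faults: {G1 stuck-at-1, G2 stuck-at-0, G3 stuck-at-1, G6 stuck-at-1, G7 stuck-at-1} — 5 in all.

5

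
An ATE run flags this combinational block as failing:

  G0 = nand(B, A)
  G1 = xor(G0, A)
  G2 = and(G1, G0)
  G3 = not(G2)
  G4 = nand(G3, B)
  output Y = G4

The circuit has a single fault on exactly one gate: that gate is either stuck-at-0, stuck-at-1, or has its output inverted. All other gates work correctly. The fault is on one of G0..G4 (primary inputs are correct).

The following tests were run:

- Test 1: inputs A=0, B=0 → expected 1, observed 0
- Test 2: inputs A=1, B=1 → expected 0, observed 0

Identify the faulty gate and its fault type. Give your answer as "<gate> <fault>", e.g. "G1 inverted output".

Fault-free values for test 1 (A=0, B=0): G0=1, G1=1, G2=1, G3=0, G4=1, giving Y=1. Observed 0.
Test 1: faults giving observed 0 are {G4 stuck-at-0, G4 inverted output}.
Test 2 (A=1, B=1): fault-free G0=0, G1=1, G2=0, G3=1, G4=0 → 0; observed 0. Eliminates G4 inverted output.
Only G4 stuck-at-0 is consistent with every test.

G4 stuck-at-0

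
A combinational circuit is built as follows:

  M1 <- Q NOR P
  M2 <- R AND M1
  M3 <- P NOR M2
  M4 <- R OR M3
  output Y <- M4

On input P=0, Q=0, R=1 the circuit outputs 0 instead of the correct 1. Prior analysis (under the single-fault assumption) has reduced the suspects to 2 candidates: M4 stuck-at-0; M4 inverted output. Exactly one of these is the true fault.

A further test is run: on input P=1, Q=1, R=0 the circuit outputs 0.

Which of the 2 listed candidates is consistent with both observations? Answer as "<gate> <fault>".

M4 stuck-at-0

Evaluate each candidate on input P=1, Q=1, R=0:
  M4 stuck-at-0: M1=0, M2=0, M3=0, M4=0 [stuck-at-0] → 0 — matches
  M4 inverted output: M1=0, M2=0, M3=0, M4=1 [inverted output] → 1 — eliminated
Only M4 stuck-at-0 reproduces the observed 0.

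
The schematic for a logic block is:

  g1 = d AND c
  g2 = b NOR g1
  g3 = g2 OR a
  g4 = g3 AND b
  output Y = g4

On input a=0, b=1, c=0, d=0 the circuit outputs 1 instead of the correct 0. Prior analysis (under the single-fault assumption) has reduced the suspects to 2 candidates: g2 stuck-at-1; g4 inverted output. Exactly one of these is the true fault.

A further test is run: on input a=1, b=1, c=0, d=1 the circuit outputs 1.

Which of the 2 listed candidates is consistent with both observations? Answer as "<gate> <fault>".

g2 stuck-at-1

Evaluate each candidate on input a=1, b=1, c=0, d=1:
  g2 stuck-at-1: g1=0, g2=1 [stuck-at-1], g3=1, g4=1 → 1 — matches
  g4 inverted output: g1=0, g2=0, g3=1, g4=0 [inverted output] → 0 — eliminated
Only g2 stuck-at-1 reproduces the observed 1.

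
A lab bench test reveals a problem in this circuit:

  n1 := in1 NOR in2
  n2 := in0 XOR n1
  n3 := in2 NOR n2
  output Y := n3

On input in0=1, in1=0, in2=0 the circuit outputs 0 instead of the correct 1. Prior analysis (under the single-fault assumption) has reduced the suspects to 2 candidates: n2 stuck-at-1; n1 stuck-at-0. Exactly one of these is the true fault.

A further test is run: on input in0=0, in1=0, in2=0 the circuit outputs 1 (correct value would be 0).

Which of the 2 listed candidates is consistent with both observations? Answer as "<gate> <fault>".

n1 stuck-at-0

Evaluate each candidate on input in0=0, in1=0, in2=0:
  n2 stuck-at-1: n1=1, n2=1 [stuck-at-1], n3=0 → 0 — eliminated
  n1 stuck-at-0: n1=0 [stuck-at-0], n2=0, n3=1 → 1 — matches
Only n1 stuck-at-0 reproduces the observed 1.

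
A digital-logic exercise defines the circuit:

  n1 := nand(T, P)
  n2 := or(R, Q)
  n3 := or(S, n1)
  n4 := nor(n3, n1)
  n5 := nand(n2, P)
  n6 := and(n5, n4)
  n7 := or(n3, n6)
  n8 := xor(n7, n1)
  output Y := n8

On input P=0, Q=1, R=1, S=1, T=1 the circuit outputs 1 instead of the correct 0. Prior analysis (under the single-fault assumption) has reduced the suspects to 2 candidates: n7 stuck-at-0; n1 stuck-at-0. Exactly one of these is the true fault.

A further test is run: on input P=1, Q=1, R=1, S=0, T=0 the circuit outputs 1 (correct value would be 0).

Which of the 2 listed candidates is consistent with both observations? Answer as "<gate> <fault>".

n7 stuck-at-0

Evaluate each candidate on input P=1, Q=1, R=1, S=0, T=0:
  n7 stuck-at-0: n1=1, n2=1, n3=1, n4=0, n5=0, n6=0, n7=0 [stuck-at-0], n8=1 → 1 — matches
  n1 stuck-at-0: n1=0 [stuck-at-0], n2=1, n3=0, n4=1, n5=0, n6=0, n7=0, n8=0 → 0 — eliminated
Only n7 stuck-at-0 reproduces the observed 1.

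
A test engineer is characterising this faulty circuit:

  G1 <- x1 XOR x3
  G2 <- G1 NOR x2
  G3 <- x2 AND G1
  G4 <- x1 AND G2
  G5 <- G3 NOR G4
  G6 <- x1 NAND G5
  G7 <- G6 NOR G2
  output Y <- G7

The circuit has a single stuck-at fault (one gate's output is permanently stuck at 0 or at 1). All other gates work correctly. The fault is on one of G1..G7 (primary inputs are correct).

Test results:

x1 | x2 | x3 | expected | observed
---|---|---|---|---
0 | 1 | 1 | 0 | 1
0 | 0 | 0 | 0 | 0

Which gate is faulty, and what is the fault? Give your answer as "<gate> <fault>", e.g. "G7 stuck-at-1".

G6 stuck-at-0

Fault-free values for test 1 (x1=0, x2=1, x3=1): G1=1, G2=0, G3=1, G4=0, G5=0, G6=1, G7=0, giving Y=0. Observed 1.
Test 1: faults giving observed 1 are {G6 stuck-at-0, G7 stuck-at-1}.
Test 2 (x1=0, x2=0, x3=0): fault-free G1=0, G2=1, G3=0, G4=0, G5=1, G6=1, G7=0 → 0; observed 0. Eliminates G7 stuck-at-1.
Only G6 stuck-at-0 is consistent with every test.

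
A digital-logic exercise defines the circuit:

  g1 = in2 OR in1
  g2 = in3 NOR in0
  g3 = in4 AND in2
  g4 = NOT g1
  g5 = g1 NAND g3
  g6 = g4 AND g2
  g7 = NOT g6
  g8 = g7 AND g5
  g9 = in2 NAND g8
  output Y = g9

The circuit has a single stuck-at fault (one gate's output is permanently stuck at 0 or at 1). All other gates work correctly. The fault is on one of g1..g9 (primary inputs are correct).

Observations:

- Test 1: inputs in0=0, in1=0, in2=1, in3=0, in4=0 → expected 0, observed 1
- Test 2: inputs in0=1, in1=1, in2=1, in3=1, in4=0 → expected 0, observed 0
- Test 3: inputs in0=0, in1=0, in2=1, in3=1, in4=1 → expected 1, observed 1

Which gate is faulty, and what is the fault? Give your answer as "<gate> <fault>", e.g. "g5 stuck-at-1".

g4 stuck-at-1

Fault-free values for test 1 (in0=0, in1=0, in2=1, in3=0, in4=0): g1=1, g2=1, g3=0, g4=0, g5=1, g6=0, g7=1, g8=1, g9=0, giving Y=0. Observed 1.
Test 1: faults giving observed 1 are {g1 stuck-at-0, g3 stuck-at-1, g4 stuck-at-1, g5 stuck-at-0, g6 stuck-at-1, g7 stuck-at-0, g8 stuck-at-0, g9 stuck-at-1}.
Test 2 (in0=1, in1=1, in2=1, in3=1, in4=0): fault-free g1=1, g2=0, g3=0, g4=0, g5=1, g6=0, g7=1, g8=1, g9=0 → 0; observed 0. Eliminates g3 stuck-at-1, g5 stuck-at-0, g6 stuck-at-1, g7 stuck-at-0, g8 stuck-at-0, g9 stuck-at-1.
Test 3 (in0=0, in1=0, in2=1, in3=1, in4=1): fault-free g1=1, g2=0, g3=1, g4=0, g5=0, g6=0, g7=1, g8=0, g9=1 → 1; observed 1. Eliminates g1 stuck-at-0.
Only g4 stuck-at-1 is consistent with every test.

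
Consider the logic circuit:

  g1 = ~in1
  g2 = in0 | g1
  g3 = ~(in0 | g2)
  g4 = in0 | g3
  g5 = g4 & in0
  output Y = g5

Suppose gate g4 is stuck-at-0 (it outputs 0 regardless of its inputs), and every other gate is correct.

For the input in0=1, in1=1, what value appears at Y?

0

Propagate with g4 forced: g1=0, g2=1, g3=0, g4=0 [stuck-at-0], g5=0.
So Y = 0. (Without the fault it would be 1.)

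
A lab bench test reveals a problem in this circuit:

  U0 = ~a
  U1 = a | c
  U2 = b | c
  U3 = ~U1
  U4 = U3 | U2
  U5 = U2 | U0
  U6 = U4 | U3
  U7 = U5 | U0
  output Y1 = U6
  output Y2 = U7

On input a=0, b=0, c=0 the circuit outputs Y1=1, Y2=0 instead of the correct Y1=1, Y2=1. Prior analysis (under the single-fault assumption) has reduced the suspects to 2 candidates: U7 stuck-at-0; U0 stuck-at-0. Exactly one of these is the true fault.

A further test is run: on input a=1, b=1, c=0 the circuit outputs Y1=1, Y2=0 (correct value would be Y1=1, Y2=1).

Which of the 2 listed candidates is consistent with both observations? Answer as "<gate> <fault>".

U7 stuck-at-0

Evaluate each candidate on input a=1, b=1, c=0:
  U7 stuck-at-0: U0=0, U1=1, U2=1, U3=0, U4=1, U5=1, U6=1, U7=0 [stuck-at-0] → Y1=1, Y2=0 — matches
  U0 stuck-at-0: U0=0 [stuck-at-0], U1=1, U2=1, U3=0, U4=1, U5=1, U6=1, U7=1 → Y1=1, Y2=1 — eliminated
Only U7 stuck-at-0 reproduces the observed Y1=1, Y2=0.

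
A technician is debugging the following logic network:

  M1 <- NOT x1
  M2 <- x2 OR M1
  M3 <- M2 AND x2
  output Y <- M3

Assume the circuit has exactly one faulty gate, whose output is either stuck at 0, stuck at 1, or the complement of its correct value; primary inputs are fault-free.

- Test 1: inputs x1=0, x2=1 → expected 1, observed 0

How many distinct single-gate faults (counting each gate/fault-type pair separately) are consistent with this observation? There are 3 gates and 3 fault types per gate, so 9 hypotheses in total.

Fault-free: M1=1, M2=1, M3=1 → 1. Observed 0.
  M1 stuck-at-0: output 1 ✗
  M1 stuck-at-1: output 1 ✗
  M1 inverted output: output 1 ✗
  M2 stuck-at-0: output 0 ✓
  M2 stuck-at-1: output 1 ✗
  M2 inverted output: output 0 ✓
  M3 stuck-at-0: output 0 ✓
  M3 stuck-at-1: output 1 ✗
  M3 inverted output: output 0 ✓
Consistent faults: {M2 stuck-at-0, M2 inverted output, M3 stuck-at-0, M3 inverted output} — 4 in all.

4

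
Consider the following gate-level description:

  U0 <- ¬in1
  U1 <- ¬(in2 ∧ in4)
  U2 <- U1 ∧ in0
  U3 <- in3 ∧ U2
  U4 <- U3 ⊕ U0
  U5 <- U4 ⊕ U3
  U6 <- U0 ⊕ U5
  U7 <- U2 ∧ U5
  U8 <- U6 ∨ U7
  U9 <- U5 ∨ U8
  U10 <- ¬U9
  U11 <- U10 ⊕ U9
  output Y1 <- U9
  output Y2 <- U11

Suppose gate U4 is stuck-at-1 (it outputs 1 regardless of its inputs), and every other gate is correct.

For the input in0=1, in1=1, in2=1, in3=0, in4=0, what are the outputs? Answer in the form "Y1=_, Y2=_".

Propagate with U4 forced: U0=0, U1=1, U2=1, U3=0, U4=1 [stuck-at-1], U5=1, U6=1, U7=1, U8=1, U9=1, U10=0, U11=1.
So the outputs are Y1=1, Y2=1. (Without the fault they would be Y1=0, Y2=1.)

Y1=1, Y2=1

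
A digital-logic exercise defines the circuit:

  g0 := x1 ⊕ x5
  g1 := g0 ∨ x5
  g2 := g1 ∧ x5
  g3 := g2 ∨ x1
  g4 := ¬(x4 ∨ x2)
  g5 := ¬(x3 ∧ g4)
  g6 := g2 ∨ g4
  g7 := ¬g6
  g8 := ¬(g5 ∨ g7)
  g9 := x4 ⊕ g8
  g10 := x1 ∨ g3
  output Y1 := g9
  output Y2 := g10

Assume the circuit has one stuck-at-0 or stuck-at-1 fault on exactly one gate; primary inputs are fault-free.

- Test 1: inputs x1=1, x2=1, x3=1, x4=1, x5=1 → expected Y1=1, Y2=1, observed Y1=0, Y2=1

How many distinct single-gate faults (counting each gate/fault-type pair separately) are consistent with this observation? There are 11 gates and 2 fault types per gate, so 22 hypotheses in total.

4

Fault-free: g0=0, g1=1, g2=1, g3=1, g4=0, g5=1, g6=1, g7=0, g8=0, g9=1, g10=1 → Y1=1, Y2=1. Observed Y1=0, Y2=1.
  g0: none of the 2 fault types match ✗
  g1: none of the 2 fault types match ✗
  g2: none of the 2 fault types match ✗
  g3: none of the 2 fault types match ✗
  g4: stuck-at-1 ✓; others ✗
  g5: stuck-at-0 ✓; others ✗
  g6: none of the 2 fault types match ✗
  g7: none of the 2 fault types match ✗
  g8: stuck-at-1 ✓; others ✗
  g9: stuck-at-0 ✓; others ✗
  g10: none of the 2 fault types match ✗
Consistent faults: {g4 stuck-at-1, g5 stuck-at-0, g8 stuck-at-1, g9 stuck-at-0} — 4 in all.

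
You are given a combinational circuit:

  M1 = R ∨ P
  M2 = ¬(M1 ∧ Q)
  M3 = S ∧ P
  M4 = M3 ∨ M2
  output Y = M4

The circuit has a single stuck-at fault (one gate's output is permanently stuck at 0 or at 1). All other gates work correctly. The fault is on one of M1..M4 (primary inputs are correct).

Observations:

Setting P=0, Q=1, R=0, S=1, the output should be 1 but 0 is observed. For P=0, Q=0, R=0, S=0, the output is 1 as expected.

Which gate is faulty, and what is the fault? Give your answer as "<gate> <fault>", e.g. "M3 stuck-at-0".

M1 stuck-at-1

Fault-free values for test 1 (P=0, Q=1, R=0, S=1): M1=0, M2=1, M3=0, M4=1, giving Y=1. Observed 0.
Test 1: faults giving observed 0 are {M1 stuck-at-1, M2 stuck-at-0, M4 stuck-at-0}.
Test 2 (P=0, Q=0, R=0, S=0): fault-free M1=0, M2=1, M3=0, M4=1 → 1; observed 1. Eliminates M2 stuck-at-0, M4 stuck-at-0.
Only M1 stuck-at-1 is consistent with every test.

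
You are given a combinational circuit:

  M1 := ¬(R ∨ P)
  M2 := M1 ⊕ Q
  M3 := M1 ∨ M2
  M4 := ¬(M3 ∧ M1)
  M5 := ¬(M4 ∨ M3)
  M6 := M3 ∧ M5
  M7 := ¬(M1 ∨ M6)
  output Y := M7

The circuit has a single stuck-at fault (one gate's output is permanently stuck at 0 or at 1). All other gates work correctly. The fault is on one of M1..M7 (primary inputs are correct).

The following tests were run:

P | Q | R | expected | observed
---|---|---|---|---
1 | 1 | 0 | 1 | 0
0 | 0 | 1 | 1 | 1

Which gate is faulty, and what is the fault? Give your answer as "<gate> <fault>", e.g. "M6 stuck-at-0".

Fault-free values for test 1 (P=1, Q=1, R=0): M1=0, M2=1, M3=1, M4=1, M5=0, M6=0, M7=1, giving Y=1. Observed 0.
Test 1: faults giving observed 0 are {M1 stuck-at-1, M5 stuck-at-1, M6 stuck-at-1, M7 stuck-at-0}.
Test 2 (P=0, Q=0, R=1): fault-free M1=0, M2=0, M3=0, M4=1, M5=0, M6=0, M7=1 → 1; observed 1. Eliminates M1 stuck-at-1, M6 stuck-at-1, M7 stuck-at-0.
Only M5 stuck-at-1 is consistent with every test.

M5 stuck-at-1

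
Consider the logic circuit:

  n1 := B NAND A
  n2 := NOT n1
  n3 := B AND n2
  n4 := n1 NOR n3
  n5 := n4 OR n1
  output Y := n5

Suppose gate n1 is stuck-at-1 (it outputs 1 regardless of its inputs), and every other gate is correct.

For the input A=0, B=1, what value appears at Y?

1

Propagate with n1 forced: n1=1 [stuck-at-1], n2=0, n3=0, n4=0, n5=1.
So Y = 1. (Same as the fault-free value — the fault is masked on this input.)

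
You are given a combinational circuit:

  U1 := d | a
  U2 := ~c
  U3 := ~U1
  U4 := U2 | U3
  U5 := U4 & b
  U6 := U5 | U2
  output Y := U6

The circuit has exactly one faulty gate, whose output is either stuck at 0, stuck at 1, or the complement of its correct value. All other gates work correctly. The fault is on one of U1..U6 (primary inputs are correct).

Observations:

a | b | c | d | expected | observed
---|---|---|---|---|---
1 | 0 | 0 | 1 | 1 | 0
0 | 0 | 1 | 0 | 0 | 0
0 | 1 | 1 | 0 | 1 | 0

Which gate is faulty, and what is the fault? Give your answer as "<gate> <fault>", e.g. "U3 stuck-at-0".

Fault-free values for test 1 (a=1, b=0, c=0, d=1): U1=1, U2=1, U3=0, U4=1, U5=0, U6=1, giving Y=1. Observed 0.
Test 1: faults giving observed 0 are {U2 stuck-at-0, U2 inverted output, U6 stuck-at-0, U6 inverted output}.
Test 2 (a=0, b=0, c=1, d=0): fault-free U1=0, U2=0, U3=1, U4=1, U5=0, U6=0 → 0; observed 0. Eliminates U2 inverted output, U6 inverted output.
Test 3 (a=0, b=1, c=1, d=0): fault-free U1=0, U2=0, U3=1, U4=1, U5=1, U6=1 → 1; observed 0. Eliminates U2 stuck-at-0.
Only U6 stuck-at-0 is consistent with every test.

U6 stuck-at-0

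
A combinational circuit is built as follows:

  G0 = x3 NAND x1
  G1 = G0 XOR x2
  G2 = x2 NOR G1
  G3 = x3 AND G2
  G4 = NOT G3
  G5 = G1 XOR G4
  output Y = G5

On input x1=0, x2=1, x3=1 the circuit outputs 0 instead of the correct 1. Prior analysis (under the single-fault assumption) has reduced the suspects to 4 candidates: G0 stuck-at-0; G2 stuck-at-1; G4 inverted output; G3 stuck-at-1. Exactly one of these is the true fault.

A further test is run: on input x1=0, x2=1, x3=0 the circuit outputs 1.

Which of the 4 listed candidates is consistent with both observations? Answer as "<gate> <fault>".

G2 stuck-at-1

Evaluate each candidate on input x1=0, x2=1, x3=0:
  G0 stuck-at-0: G0=0 [stuck-at-0], G1=1, G2=0, G3=0, G4=1, G5=0 → 0 — eliminated
  G2 stuck-at-1: G0=1, G1=0, G2=1 [stuck-at-1], G3=0, G4=1, G5=1 → 1 — matches
  G4 inverted output: G0=1, G1=0, G2=0, G3=0, G4=0 [inverted output], G5=0 → 0 — eliminated
  G3 stuck-at-1: G0=1, G1=0, G2=0, G3=1 [stuck-at-1], G4=0, G5=0 → 0 — eliminated
Only G2 stuck-at-1 reproduces the observed 1.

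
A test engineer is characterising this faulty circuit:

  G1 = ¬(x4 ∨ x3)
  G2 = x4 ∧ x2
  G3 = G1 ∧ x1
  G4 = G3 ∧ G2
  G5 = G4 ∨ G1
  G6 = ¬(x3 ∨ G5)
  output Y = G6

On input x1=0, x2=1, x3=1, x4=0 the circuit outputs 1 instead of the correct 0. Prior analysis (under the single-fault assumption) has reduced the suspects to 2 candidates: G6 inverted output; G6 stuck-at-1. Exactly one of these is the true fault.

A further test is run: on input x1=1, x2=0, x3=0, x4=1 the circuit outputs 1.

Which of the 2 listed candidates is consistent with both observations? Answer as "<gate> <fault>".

G6 stuck-at-1

Evaluate each candidate on input x1=1, x2=0, x3=0, x4=1:
  G6 inverted output: G1=0, G2=0, G3=0, G4=0, G5=0, G6=0 [inverted output] → 0 — eliminated
  G6 stuck-at-1: G1=0, G2=0, G3=0, G4=0, G5=0, G6=1 [stuck-at-1] → 1 — matches
Only G6 stuck-at-1 reproduces the observed 1.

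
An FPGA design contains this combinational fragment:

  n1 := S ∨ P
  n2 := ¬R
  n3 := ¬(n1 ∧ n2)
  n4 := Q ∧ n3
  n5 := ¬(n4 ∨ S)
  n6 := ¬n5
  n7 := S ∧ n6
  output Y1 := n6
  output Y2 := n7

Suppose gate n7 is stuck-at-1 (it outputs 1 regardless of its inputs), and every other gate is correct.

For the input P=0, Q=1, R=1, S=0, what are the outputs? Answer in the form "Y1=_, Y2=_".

Propagate with n7 forced: n1=0, n2=0, n3=1, n4=1, n5=0, n6=1, n7=1 [stuck-at-1].
So the outputs are Y1=1, Y2=1. (Without the fault they would be Y1=1, Y2=0.)

Y1=1, Y2=1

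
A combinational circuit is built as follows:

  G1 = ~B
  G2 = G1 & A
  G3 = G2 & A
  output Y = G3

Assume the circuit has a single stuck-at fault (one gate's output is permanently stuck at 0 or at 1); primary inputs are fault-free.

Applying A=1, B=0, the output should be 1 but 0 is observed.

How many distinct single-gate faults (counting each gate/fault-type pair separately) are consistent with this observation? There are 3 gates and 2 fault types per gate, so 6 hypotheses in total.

Fault-free: G1=1, G2=1, G3=1 → 1. Observed 0.
  G1 stuck-at-0: output 0 ✓
  G1 stuck-at-1: output 1 ✗
  G2 stuck-at-0: output 0 ✓
  G2 stuck-at-1: output 1 ✗
  G3 stuck-at-0: output 0 ✓
  G3 stuck-at-1: output 1 ✗
Consistent faults: {G1 stuck-at-0, G2 stuck-at-0, G3 stuck-at-0} — 3 in all.

3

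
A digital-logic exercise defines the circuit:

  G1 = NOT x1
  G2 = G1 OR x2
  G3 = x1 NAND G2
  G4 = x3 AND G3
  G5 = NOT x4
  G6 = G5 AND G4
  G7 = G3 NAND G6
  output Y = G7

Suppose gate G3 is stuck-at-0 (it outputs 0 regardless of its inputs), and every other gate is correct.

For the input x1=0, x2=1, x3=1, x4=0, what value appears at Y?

Propagate with G3 forced: G1=1, G2=1, G3=0 [stuck-at-0], G4=0, G5=1, G6=0, G7=1.
So Y = 1. (Without the fault it would be 0.)

1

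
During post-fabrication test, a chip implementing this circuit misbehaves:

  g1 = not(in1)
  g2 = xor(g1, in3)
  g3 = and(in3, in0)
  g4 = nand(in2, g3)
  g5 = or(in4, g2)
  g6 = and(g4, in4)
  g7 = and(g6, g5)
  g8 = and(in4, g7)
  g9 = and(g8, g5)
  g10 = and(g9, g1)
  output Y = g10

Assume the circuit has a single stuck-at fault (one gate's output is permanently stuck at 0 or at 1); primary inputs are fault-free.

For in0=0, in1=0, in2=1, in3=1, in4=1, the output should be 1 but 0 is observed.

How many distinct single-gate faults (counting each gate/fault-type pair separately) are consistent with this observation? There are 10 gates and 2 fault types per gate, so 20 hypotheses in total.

9

Fault-free: g1=1, g2=0, g3=0, g4=1, g5=1, g6=1, g7=1, g8=1, g9=1, g10=1 → 1. Observed 0.
  g1: stuck-at-0 ✓; others ✗
  g2: none of the 2 fault types match ✗
  g3: stuck-at-1 ✓; others ✗
  g4: stuck-at-0 ✓; others ✗
  g5: stuck-at-0 ✓; others ✗
  g6: stuck-at-0 ✓; others ✗
  g7: stuck-at-0 ✓; others ✗
  g8: stuck-at-0 ✓; others ✗
  g9: stuck-at-0 ✓; others ✗
  g10: stuck-at-0 ✓; others ✗
Consistent faults: {g1 stuck-at-0, g3 stuck-at-1, g4 stuck-at-0, g5 stuck-at-0, g6 stuck-at-0, g7 stuck-at-0, g8 stuck-at-0, g9 stuck-at-0, g10 stuck-at-0} — 9 in all.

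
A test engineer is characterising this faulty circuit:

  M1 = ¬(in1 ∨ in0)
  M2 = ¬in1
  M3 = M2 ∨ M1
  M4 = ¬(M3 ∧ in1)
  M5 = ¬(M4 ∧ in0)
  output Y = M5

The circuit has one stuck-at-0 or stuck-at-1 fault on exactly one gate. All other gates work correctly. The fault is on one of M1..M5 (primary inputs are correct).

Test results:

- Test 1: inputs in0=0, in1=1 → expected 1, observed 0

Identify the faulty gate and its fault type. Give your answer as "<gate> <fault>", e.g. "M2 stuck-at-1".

M5 stuck-at-0

Fault-free values for test 1 (in0=0, in1=1): M1=0, M2=0, M3=0, M4=1, M5=1, giving Y=1. Observed 0.
Test 1: faults giving observed 0 are {M5 stuck-at-0}.
Only M5 stuck-at-0 is consistent with every test.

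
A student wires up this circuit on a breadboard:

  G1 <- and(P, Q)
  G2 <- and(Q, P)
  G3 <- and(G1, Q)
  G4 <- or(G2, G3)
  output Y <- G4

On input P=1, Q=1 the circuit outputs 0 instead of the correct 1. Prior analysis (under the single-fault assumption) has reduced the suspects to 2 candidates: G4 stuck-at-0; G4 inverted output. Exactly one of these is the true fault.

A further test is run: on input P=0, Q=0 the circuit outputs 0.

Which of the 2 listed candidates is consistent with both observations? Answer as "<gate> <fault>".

G4 stuck-at-0

Evaluate each candidate on input P=0, Q=0:
  G4 stuck-at-0: G1=0, G2=0, G3=0, G4=0 [stuck-at-0] → 0 — matches
  G4 inverted output: G1=0, G2=0, G3=0, G4=1 [inverted output] → 1 — eliminated
Only G4 stuck-at-0 reproduces the observed 0.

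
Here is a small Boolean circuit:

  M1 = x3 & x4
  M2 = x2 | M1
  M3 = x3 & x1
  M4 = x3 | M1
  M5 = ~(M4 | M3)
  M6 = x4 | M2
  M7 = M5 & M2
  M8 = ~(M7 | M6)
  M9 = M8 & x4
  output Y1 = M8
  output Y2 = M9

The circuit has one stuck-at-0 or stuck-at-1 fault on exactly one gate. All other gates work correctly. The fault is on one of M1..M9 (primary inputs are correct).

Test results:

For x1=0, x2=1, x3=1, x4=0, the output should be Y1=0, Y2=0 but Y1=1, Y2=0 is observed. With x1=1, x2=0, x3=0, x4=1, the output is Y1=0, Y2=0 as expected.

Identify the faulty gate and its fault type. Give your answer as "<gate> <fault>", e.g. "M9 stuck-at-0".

Fault-free values for test 1 (x1=0, x2=1, x3=1, x4=0): M1=0, M2=1, M3=0, M4=1, M5=0, M6=1, M7=0, M8=0, M9=0, giving Y1=0, Y2=0. Observed Y1=1, Y2=0.
Test 1: faults giving observed Y1=1, Y2=0 are {M2 stuck-at-0, M6 stuck-at-0, M8 stuck-at-1}.
Test 2 (x1=1, x2=0, x3=0, x4=1): fault-free M1=0, M2=0, M3=0, M4=0, M5=1, M6=1, M7=0, M8=0, M9=0 → Y1=0, Y2=0; observed Y1=0, Y2=0. Eliminates M6 stuck-at-0, M8 stuck-at-1.
Only M2 stuck-at-0 is consistent with every test.

M2 stuck-at-0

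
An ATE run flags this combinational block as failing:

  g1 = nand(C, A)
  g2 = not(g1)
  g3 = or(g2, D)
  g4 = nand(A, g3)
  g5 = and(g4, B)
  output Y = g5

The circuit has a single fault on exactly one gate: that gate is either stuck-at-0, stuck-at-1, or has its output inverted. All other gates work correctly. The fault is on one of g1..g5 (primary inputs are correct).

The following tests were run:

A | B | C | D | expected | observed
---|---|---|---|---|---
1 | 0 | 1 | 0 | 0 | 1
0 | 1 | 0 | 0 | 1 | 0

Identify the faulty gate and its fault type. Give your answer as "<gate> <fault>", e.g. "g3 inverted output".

Fault-free values for test 1 (A=1, B=0, C=1, D=0): g1=0, g2=1, g3=1, g4=0, g5=0, giving Y=0. Observed 1.
Test 1: faults giving observed 1 are {g5 stuck-at-1, g5 inverted output}.
Test 2 (A=0, B=1, C=0, D=0): fault-free g1=1, g2=0, g3=0, g4=1, g5=1 → 1; observed 0. Eliminates g5 stuck-at-1.
Only g5 inverted output is consistent with every test.

g5 inverted output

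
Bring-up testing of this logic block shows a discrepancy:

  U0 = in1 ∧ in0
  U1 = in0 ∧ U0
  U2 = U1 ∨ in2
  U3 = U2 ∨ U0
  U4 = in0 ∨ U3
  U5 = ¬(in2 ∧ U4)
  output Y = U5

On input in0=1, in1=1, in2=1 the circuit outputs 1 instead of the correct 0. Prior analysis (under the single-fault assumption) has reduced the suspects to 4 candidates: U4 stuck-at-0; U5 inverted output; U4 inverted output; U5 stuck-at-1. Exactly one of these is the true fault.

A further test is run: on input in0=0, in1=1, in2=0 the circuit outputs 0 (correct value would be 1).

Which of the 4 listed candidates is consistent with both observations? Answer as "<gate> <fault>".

U5 inverted output

Evaluate each candidate on input in0=0, in1=1, in2=0:
  U4 stuck-at-0: U0=0, U1=0, U2=0, U3=0, U4=0 [stuck-at-0], U5=1 → 1 — eliminated
  U5 inverted output: U0=0, U1=0, U2=0, U3=0, U4=0, U5=0 [inverted output] → 0 — matches
  U4 inverted output: U0=0, U1=0, U2=0, U3=0, U4=1 [inverted output], U5=1 → 1 — eliminated
  U5 stuck-at-1: U0=0, U1=0, U2=0, U3=0, U4=0, U5=1 [stuck-at-1] → 1 — eliminated
Only U5 inverted output reproduces the observed 0.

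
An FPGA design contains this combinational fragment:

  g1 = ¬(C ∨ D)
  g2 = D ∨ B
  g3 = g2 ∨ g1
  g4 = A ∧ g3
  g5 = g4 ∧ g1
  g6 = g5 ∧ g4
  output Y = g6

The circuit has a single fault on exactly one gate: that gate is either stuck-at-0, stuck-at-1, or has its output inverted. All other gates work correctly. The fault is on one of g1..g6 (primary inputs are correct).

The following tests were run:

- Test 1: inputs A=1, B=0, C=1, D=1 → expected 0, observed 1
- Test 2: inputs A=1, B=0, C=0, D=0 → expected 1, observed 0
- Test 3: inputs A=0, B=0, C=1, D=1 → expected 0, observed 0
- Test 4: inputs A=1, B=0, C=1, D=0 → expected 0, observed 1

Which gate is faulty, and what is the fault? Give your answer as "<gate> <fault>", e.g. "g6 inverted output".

g1 inverted output

Fault-free values for test 1 (A=1, B=0, C=1, D=1): g1=0, g2=1, g3=1, g4=1, g5=0, g6=0, giving Y=0. Observed 1.
Test 1: faults giving observed 1 are {g1 stuck-at-1, g1 inverted output, g5 stuck-at-1, g5 inverted output, g6 stuck-at-1, g6 inverted output}.
Test 2 (A=1, B=0, C=0, D=0): fault-free g1=1, g2=0, g3=1, g4=1, g5=1, g6=1 → 1; observed 0. Eliminates g1 stuck-at-1, g5 stuck-at-1, g6 stuck-at-1.
Test 3 (A=0, B=0, C=1, D=1): fault-free g1=0, g2=1, g3=1, g4=0, g5=0, g6=0 → 0; observed 0. Eliminates g6 inverted output.
Test 4 (A=1, B=0, C=1, D=0): fault-free g1=0, g2=0, g3=0, g4=0, g5=0, g6=0 → 0; observed 1. Eliminates g5 inverted output.
Only g1 inverted output is consistent with every test.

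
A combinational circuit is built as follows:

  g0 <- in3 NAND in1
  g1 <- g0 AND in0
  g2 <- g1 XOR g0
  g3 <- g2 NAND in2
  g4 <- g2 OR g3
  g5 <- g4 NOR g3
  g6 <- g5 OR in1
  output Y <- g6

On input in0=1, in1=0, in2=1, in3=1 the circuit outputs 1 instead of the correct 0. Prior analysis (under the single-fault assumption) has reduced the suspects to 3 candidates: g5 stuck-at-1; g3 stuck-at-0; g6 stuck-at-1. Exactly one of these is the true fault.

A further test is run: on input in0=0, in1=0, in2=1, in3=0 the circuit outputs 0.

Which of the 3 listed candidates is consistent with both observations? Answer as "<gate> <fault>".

g3 stuck-at-0

Evaluate each candidate on input in0=0, in1=0, in2=1, in3=0:
  g5 stuck-at-1: g0=1, g1=0, g2=1, g3=0, g4=1, g5=1 [stuck-at-1], g6=1 → 1 — eliminated
  g3 stuck-at-0: g0=1, g1=0, g2=1, g3=0 [stuck-at-0], g4=1, g5=0, g6=0 → 0 — matches
  g6 stuck-at-1: g0=1, g1=0, g2=1, g3=0, g4=1, g5=0, g6=1 [stuck-at-1] → 1 — eliminated
Only g3 stuck-at-0 reproduces the observed 0.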